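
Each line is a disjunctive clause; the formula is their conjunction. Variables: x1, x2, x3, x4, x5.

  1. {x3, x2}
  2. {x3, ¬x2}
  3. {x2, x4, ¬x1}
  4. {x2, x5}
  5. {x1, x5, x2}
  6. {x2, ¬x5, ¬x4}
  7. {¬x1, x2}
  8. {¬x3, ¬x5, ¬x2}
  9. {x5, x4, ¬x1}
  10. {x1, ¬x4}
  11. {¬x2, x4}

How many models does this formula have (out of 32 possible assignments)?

2

Satisfying assignments:
  x1=F x2=F x3=T x4=F x5=T
  x1=T x2=T x3=T x4=T x5=F
That's 2 in total.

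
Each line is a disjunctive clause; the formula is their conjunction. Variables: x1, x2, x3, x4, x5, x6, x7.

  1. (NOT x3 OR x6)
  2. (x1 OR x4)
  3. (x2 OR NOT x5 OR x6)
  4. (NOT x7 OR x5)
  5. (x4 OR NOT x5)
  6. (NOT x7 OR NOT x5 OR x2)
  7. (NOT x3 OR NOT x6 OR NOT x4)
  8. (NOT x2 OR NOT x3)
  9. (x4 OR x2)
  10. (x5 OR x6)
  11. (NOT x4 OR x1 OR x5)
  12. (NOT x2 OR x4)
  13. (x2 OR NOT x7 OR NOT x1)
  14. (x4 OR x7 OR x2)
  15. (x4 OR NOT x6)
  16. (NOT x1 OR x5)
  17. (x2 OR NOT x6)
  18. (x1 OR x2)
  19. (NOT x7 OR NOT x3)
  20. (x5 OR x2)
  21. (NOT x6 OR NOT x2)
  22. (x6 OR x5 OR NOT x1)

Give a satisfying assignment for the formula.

x1 = F, x2 = T, x3 = F, x4 = T, x5 = T, x6 = F, x7 = T

x3 occurs only negated in the remaining clauses — set x3 = False.
Branch on x1: take x1 = False.
  then x4 is forced to True.
  then x5 is forced to True.
  then x2 is forced to True.
  then x6 is forced to False.
x7 is now unconstrained; take x7 = True.
Check each clause:
  1. (NOT x3 OR x6) — NOT x3 is true.
  2. (x4 OR x1) — x4 is true.
  3. (NOT x5 OR x2 OR x6) — x2 is true.
  4. (NOT x7 OR x5) — x5 is true.
  5. (NOT x5 OR x4) — x4 is true.
  6. (NOT x5 OR NOT x7 OR x2) — x2 is true.
  7. (NOT x6 OR NOT x4 OR NOT x3) — NOT x6 is true.
  8. (NOT x3 OR NOT x2) — NOT x3 is true.
  9. (x4 OR x2) — x2 is true.
  10. (x5 OR x6) — x5 is true.
  11. (x1 OR NOT x4 OR x5) — x5 is true.
  12. (NOT x2 OR x4) — x4 is true.
  13. (x2 OR NOT x1 OR NOT x7) — x2 is true.
  14. (x2 OR x4 OR x7) — x2 is true.
  15. (x4 OR NOT x6) — NOT x6 is true.
  16. (NOT x1 OR x5) — x5 is true.
  17. (NOT x6 OR x2) — NOT x6 is true.
  18. (x2 OR x1) — x2 is true.
  19. (NOT x3 OR NOT x7) — NOT x3 is true.
  20. (x5 OR x2) — x2 is true.
  21. (NOT x2 OR NOT x6) — NOT x6 is true.
  22. (NOT x1 OR x5 OR x6) — x5 is true.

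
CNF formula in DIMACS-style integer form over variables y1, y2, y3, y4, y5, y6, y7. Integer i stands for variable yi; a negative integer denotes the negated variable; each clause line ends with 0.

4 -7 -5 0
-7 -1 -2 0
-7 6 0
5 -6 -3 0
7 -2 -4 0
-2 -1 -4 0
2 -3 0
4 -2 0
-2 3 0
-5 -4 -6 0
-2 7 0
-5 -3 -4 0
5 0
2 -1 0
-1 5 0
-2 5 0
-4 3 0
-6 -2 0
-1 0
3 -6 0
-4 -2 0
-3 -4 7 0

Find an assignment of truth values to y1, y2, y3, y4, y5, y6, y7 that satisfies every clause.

y1=F, y2=F, y3=F, y4=F, y5=T, y6=F, y7=F

Unit propagation: (y5) forces y5 = True.
(¬y1) is a unit clause, so y1 = False.
Branch on y2: take y2 = False.
  then y3 is forced to False.
  then y4 is forced to False.
  then y7 is forced to False.
  then y6 is forced to False.
Check each clause:
  1. {¬y7, ¬y5, y4} — ¬y7 is true.
  2. {¬y1, ¬y2, ¬y7} — ¬y7 is true.
  3. {y6, ¬y7} — ¬y7 is true.
  4. {¬y6, ¬y3, y5} — ¬y3 is true.
  5. {¬y2, y7, ¬y4} — ¬y4 is true.
  6. {¬y1, ¬y2, ¬y4} — ¬y4 is true.
  7. {y2, ¬y3} — ¬y3 is true.
  8. {y4, ¬y2} — ¬y2 is true.
  9. {y3, ¬y2} — ¬y2 is true.
  10. {¬y6, ¬y4, ¬y5} — ¬y6 is true.
  11. {y7, ¬y2} — ¬y2 is true.
  12. {¬y5, ¬y3, ¬y4} — ¬y4 is true.
  13. {y5} — y5 is true.
  14. {¬y1, y2} — ¬y1 is true.
  15. {¬y1, y5} — y5 is true.
  16. {y5, ¬y2} — y5 is true.
  17. {¬y4, y3} — ¬y4 is true.
  18. {¬y6, ¬y2} — ¬y6 is true.
  19. {¬y1} — ¬y1 is true.
  20. {y3, ¬y6} — ¬y6 is true.
  21. {¬y4, ¬y2} — ¬y4 is true.
  22. {¬y3, y7, ¬y4} — ¬y4 is true.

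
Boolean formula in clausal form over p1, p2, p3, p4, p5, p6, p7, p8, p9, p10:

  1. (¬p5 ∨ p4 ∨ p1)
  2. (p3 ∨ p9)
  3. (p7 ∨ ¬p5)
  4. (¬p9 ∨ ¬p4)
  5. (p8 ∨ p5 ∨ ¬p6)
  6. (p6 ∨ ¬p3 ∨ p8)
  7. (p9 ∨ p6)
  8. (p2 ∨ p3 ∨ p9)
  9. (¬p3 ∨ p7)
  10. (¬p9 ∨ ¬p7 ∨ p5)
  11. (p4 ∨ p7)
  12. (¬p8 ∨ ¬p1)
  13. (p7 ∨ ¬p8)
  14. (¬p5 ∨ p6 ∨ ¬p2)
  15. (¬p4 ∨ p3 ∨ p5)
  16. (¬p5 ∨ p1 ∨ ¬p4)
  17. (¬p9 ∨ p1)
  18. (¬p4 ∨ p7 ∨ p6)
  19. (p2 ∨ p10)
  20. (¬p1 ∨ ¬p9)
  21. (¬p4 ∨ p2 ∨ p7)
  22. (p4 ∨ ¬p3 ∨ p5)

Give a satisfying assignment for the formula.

p1=T, p2=T, p3=T, p4=F, p5=T, p6=T, p7=T, p8=F, p9=F, p10=F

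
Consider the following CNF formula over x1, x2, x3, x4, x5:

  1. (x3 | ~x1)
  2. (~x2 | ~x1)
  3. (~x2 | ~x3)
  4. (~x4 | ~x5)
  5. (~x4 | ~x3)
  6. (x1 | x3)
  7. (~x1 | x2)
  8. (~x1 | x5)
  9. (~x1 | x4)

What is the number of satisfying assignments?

2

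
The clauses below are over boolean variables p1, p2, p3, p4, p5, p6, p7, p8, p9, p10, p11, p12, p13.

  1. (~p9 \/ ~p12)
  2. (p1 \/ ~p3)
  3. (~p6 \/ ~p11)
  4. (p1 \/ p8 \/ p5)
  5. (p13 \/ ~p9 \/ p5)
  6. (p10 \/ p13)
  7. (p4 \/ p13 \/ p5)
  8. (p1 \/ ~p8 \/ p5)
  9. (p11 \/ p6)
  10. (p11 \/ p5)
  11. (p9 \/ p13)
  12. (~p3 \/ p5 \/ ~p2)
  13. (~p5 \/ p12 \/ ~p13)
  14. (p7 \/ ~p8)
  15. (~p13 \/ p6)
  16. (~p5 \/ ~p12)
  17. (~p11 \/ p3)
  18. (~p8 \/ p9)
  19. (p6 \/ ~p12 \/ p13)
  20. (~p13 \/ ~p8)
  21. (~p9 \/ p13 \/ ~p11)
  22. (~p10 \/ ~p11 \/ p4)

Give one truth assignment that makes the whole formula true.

p1=1  p2=1  p3=0  p4=0  p5=1  p6=1  p7=0  p8=0  p9=1  p10=1  p11=0  p12=0  p13=0

Pure literal: p1 appears only positively; assign p1 = True.
Set p2 = True and propagate.
For the remaining variables, p3 = False, p4 = False, p5 = True, p6 = True, p7 = False, p8 = False, p9 = True, p10 = True, p11 = False, p12 = False, p13 = False works.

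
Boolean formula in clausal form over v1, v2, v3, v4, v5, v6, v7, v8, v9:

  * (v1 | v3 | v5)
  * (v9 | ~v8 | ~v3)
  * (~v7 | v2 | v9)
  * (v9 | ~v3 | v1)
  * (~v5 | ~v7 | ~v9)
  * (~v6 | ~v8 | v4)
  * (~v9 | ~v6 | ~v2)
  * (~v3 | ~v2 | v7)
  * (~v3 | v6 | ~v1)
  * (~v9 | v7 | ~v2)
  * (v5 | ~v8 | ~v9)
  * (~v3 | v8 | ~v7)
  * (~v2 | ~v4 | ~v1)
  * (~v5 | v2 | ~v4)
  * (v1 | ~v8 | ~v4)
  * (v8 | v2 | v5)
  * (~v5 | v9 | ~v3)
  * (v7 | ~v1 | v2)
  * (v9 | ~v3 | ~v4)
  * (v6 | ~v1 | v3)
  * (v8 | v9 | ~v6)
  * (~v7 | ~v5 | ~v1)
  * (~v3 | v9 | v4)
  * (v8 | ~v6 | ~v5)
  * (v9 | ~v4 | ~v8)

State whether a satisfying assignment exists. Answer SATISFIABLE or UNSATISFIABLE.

SATISFIABLE

Try v1 = False.
Try v2 = False.
Try v3 = True.
  then v9 is forced to True.
The remaining clauses are satisfied by v4 = False, v5 = True, v6 = False, v7 = False, v8 = False.
So v1=F, v2=F, v3=T, v4=F, v5=T, v6=F, v7=F, v8=F, v9=T is a satisfying assignment.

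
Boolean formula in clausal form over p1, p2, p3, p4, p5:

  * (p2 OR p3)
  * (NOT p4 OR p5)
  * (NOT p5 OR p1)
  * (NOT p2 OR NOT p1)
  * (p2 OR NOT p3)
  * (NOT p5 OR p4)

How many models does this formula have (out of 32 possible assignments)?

Satisfying assignments:
  p1=F p2=T p3=F p4=F p5=F
  p1=F p2=T p3=T p4=F p5=F
Count: 2.

2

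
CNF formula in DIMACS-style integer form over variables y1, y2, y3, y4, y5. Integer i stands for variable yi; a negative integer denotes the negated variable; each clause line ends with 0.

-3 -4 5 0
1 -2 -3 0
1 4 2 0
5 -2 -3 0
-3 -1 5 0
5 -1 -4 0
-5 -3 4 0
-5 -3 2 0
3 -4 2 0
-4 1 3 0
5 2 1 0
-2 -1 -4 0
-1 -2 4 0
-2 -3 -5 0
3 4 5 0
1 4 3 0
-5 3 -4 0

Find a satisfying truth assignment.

y1=True, y2=False, y3=False, y4=False, y5=True

Check each clause:
  1. (¬y3 ∨ ¬y4 ∨ y5) — y5 is true.
  2. (¬y3 ∨ ¬y2 ∨ y1) — y1 is true.
  3. (y4 ∨ y1 ∨ y2) — y1 is true.
  4. (y5 ∨ ¬y3 ∨ ¬y2) — y5 is true.
  5. (y5 ∨ ¬y1 ∨ ¬y3) — y5 is true.
  6. (¬y4 ∨ ¬y1 ∨ y5) — ¬y4 is true.
  7. (¬y5 ∨ ¬y3 ∨ y4) — ¬y3 is true.
  8. (y2 ∨ ¬y5 ∨ ¬y3) — ¬y3 is true.
  9. (¬y4 ∨ y3 ∨ y2) — ¬y4 is true.
  10. (y1 ∨ ¬y4 ∨ y3) — y1 is true.
  11. (y2 ∨ y1 ∨ y5) — y1 is true.
  12. (¬y1 ∨ ¬y4 ∨ ¬y2) — ¬y4 is true.
  13. (¬y1 ∨ y4 ∨ ¬y2) — ¬y2 is true.
  14. (¬y5 ∨ ¬y2 ∨ ¬y3) — ¬y3 is true.
  15. (y3 ∨ y4 ∨ y5) — y5 is true.
  16. (y1 ∨ y3 ∨ y4) — y1 is true.
  17. (¬y5 ∨ ¬y4 ∨ y3) — ¬y4 is true.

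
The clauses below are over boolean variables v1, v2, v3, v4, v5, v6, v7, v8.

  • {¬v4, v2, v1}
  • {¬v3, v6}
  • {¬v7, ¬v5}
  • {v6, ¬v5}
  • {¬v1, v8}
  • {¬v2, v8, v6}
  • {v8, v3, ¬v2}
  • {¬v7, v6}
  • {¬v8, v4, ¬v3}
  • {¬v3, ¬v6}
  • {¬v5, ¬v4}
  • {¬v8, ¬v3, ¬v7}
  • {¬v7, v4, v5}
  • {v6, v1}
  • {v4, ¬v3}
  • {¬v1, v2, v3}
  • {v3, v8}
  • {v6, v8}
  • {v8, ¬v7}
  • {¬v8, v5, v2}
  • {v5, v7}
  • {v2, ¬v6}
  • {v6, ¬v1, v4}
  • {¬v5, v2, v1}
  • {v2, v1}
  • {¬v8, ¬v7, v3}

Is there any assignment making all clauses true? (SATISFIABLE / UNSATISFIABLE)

SATISFIABLE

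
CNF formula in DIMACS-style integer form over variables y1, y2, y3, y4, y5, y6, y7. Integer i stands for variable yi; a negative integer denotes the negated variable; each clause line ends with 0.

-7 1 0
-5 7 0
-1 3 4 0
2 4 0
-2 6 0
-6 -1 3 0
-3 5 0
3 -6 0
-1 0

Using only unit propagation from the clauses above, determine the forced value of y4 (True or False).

(!y1) stands alone — y1 = False.
From (!y7 || y1) and y1 = False: y7 = False.
From (!y5 || y7) and y7 = False: y5 = False.
In (y5 || !y3), y5 is now false; !y3 must hold, so y3 = False.
(!y6 || y3) with y3 = False leaves only !y6, so y6 = False.
(y6 || !y2): since y6 = False, the clause reduces to (!y2). y2 = False.
(y2 || y4) with y2 = False leaves only y4, so y4 = True.

True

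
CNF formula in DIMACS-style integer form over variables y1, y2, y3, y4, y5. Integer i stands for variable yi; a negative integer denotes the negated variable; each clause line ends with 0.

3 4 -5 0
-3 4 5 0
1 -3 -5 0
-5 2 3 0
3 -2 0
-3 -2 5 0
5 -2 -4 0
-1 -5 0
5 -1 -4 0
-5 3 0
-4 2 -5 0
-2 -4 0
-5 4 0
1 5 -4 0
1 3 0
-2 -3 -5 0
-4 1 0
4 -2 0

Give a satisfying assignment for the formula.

y1 = True, y2 = False, y3 = False, y4 = False, y5 = False

Set y1 = True and propagate.
  then y5 is forced to False.
  then y4 is forced to False.
  then y3 is forced to False.
  then y2 is forced to False.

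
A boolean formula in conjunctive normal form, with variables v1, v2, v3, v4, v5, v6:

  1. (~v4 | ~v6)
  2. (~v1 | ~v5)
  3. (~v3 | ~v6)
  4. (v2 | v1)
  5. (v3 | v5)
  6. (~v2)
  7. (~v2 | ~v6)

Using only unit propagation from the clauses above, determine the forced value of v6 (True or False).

(~v2) is a unit clause: v2 = False.
(v2 | v1): since v2 = False, the clause reduces to (v1). v1 = True.
(~v1 | ~v5): since v1 = True, the clause reduces to (~v5). v5 = False.
From (v3 | v5) and v5 = False: v3 = True.
From (~v3 | ~v6) and v3 = True: v6 = False.

False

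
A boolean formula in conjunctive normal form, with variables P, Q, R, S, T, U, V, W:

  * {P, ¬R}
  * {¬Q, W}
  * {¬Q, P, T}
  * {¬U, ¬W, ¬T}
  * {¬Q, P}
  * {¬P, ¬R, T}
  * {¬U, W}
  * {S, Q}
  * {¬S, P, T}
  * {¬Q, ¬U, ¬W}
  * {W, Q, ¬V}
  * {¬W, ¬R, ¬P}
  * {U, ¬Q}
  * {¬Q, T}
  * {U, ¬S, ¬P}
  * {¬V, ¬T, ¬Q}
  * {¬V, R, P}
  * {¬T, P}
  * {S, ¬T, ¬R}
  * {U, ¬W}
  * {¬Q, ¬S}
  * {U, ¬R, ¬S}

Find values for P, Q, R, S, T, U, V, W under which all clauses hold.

V occurs only negated in the remaining clauses — set V = False.
Branch on P: take P = True.
Set Q = False and propagate.
  then S is forced to True.
  then U is forced to True.
  then W is forced to True.
  then T is forced to False.
  then R is forced to False.

P = T, Q = F, R = F, S = T, T = F, U = T, V = F, W = T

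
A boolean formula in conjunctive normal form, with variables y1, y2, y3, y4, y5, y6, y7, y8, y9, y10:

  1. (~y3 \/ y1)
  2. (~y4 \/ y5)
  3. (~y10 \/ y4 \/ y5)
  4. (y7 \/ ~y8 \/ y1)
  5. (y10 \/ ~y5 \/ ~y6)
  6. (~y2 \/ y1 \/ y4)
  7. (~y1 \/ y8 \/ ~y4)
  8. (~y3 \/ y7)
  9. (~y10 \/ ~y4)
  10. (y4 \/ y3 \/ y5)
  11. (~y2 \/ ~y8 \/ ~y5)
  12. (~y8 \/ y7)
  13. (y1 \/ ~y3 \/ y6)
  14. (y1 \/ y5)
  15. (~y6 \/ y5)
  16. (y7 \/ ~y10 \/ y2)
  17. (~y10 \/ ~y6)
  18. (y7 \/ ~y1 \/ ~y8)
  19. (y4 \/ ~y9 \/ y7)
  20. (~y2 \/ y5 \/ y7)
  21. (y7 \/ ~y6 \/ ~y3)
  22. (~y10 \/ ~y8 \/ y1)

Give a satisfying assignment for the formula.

y1=1, y2=0, y3=1, y4=0, y5=1, y6=0, y7=1, y8=0, y9=0, y10=0

Check each clause:
  1. (~y3 \/ y1) — y1 is true.
  2. (y5 \/ ~y4) — ~y4 is true.
  3. (y4 \/ ~y10 \/ y5) — y5 is true.
  4. (~y8 \/ y7 \/ y1) — ~y8 is true.
  5. (~y6 \/ ~y5 \/ y10) — ~y6 is true.
  6. (~y2 \/ y1 \/ y4) — y1 is true.
  7. (~y1 \/ y8 \/ ~y4) — ~y4 is true.
  8. (~y3 \/ y7) — y7 is true.
  9. (~y10 \/ ~y4) — ~y4 is true.
  10. (y4 \/ y5 \/ y3) — y3 is true.
  11. (~y8 \/ ~y5 \/ ~y2) — ~y8 is true.
  12. (y7 \/ ~y8) — ~y8 is true.
  13. (~y3 \/ y6 \/ y1) — y1 is true.
  14. (y5 \/ y1) — y1 is true.
  15. (y5 \/ ~y6) — ~y6 is true.
  16. (y2 \/ y7 \/ ~y10) — ~y10 is true.
  17. (~y10 \/ ~y6) — ~y6 is true.
  18. (~y1 \/ ~y8 \/ y7) — ~y8 is true.
  19. (y7 \/ ~y9 \/ y4) — y7 is true.
  20. (y5 \/ y7 \/ ~y2) — y5 is true.
  21. (~y3 \/ ~y6 \/ y7) — ~y6 is true.
  22. (~y10 \/ ~y8 \/ y1) — ~y8 is true.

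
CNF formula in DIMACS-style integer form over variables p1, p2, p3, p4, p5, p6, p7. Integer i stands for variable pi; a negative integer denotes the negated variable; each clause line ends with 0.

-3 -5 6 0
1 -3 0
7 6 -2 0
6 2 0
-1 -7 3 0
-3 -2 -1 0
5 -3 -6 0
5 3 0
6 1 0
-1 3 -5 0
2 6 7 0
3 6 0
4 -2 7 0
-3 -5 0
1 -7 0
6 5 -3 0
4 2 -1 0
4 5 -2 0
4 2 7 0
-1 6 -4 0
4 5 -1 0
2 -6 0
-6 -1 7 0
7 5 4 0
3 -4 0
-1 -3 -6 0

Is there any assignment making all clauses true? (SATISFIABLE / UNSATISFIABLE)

UNSATISFIABLE

p3 = True:
  propagation gives p1=True, p2=False, p6=True; an empty clause results — contradiction.
p3 = False:
  propagation gives p5=True, p1=False, p6=True, p7=False; an empty clause results — contradiction.
Every branch closes, so no satisfying assignment exists.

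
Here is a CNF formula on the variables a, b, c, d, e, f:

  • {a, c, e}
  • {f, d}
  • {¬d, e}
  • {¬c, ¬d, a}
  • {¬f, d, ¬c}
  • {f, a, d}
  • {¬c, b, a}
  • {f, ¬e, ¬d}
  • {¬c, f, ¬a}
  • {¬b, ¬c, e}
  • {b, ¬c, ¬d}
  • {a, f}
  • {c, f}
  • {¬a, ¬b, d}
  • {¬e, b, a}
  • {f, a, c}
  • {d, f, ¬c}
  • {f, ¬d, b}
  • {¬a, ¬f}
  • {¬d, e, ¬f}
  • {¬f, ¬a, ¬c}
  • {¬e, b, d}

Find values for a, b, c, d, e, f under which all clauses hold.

a=F, b=T, c=F, d=F, e=T, f=T

Check each clause:
  1. {a, e, c} — e is true.
  2. {f, d} — f is true.
  3. {e, ¬d} — ¬d is true.
  4. {¬c, ¬d, a} — ¬d is true.
  5. {¬c, ¬f, d} — ¬c is true.
  6. {d, f, a} — f is true.
  7. {¬c, b, a} — b is true.
  8. {¬d, ¬e, f} — ¬d is true.
  9. {¬a, f, ¬c} — ¬c is true.
  10. {¬b, ¬c, e} — e is true.
  11. {¬c, ¬d, b} — b is true.
  12. {a, f} — f is true.
  13. {f, c} — f is true.
  14. {d, ¬a, ¬b} — ¬a is true.
  15. {¬e, b, a} — b is true.
  16. {f, a, c} — f is true.
  17. {d, ¬c, f} — ¬c is true.
  18. {f, ¬d, b} — b is true.
  19. {¬a, ¬f} — ¬a is true.
  20. {¬f, ¬d, e} — ¬d is true.
  21. {¬a, ¬f, ¬c} — ¬c is true.
  22. {¬e, b, d} — b is true.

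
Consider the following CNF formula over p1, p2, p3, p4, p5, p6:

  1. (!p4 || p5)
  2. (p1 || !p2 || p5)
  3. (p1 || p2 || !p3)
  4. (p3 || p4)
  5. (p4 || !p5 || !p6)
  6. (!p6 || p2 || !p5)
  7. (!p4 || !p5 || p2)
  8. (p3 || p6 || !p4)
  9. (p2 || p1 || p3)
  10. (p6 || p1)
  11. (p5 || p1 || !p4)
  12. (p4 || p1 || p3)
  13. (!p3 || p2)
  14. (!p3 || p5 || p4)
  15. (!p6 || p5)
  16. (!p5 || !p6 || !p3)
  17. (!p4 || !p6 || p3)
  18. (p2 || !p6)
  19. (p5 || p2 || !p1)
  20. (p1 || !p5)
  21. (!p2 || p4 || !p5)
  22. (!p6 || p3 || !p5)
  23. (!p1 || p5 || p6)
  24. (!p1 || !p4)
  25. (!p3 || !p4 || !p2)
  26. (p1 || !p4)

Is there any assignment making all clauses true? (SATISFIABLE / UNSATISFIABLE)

p5 = True:
  propagation gives p1=True, p4=False, p3=True, p6=False; an empty clause results — contradiction.
p5 = False:
  propagation gives p4=False, p3=True; an empty clause results — contradiction.
Every branch closes, so no satisfying assignment exists.

UNSATISFIABLE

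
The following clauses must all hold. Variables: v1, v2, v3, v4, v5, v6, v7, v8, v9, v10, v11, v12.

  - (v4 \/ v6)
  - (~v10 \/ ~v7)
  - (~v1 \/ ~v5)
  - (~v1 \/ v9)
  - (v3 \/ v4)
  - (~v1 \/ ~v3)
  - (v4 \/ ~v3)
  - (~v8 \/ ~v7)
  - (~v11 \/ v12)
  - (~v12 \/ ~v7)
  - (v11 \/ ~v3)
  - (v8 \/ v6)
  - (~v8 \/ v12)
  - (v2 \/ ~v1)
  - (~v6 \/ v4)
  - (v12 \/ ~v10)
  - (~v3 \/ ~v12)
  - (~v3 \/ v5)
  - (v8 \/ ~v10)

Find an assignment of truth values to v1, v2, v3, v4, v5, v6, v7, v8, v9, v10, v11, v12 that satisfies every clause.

v1=0, v2=0, v3=0, v4=1, v5=1, v6=1, v7=0, v8=1, v9=1, v10=1, v11=0, v12=1

Check each clause:
  1. (v6 \/ v4) — v4 is true.
  2. (~v7 \/ ~v10) — ~v7 is true.
  3. (~v1 \/ ~v5) — ~v1 is true.
  4. (v9 \/ ~v1) — v9 is true.
  5. (v3 \/ v4) — v4 is true.
  6. (~v3 \/ ~v1) — ~v3 is true.
  7. (~v3 \/ v4) — v4 is true.
  8. (~v7 \/ ~v8) — ~v7 is true.
  9. (v12 \/ ~v11) — v12 is true.
  10. (~v12 \/ ~v7) — ~v7 is true.
  11. (v11 \/ ~v3) — ~v3 is true.
  12. (v8 \/ v6) — v8 is true.
  13. (~v8 \/ v12) — v12 is true.
  14. (~v1 \/ v2) — ~v1 is true.
  15. (~v6 \/ v4) — v4 is true.
  16. (~v10 \/ v12) — v12 is true.
  17. (~v3 \/ ~v12) — ~v3 is true.
  18. (~v3 \/ v5) — v5 is true.
  19. (v8 \/ ~v10) — v8 is true.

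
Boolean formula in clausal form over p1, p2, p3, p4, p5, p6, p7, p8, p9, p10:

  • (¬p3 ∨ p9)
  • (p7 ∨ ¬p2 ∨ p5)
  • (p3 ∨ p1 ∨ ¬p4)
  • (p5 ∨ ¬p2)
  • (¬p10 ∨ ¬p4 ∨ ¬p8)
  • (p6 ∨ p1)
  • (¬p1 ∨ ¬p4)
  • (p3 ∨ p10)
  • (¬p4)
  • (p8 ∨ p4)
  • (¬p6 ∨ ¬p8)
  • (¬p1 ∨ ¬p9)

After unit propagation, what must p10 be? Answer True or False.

(¬p4) stands alone — p4 = False.
(p4 ∨ p8): since p4 = False, the clause reduces to (p8). p8 = True.
From (¬p8 ∨ ¬p6) and p8 = True: p6 = False.
(p6 ∨ p1) with p6 = False leaves only p1, so p1 = True.
From (¬p1 ∨ ¬p9) and p1 = True: p9 = False.
(¬p3 ∨ p9): since p9 = False, the clause reduces to (¬p3). p3 = False.
(p10 ∨ p3): since p3 = False, the clause reduces to (p10). p10 = True.

True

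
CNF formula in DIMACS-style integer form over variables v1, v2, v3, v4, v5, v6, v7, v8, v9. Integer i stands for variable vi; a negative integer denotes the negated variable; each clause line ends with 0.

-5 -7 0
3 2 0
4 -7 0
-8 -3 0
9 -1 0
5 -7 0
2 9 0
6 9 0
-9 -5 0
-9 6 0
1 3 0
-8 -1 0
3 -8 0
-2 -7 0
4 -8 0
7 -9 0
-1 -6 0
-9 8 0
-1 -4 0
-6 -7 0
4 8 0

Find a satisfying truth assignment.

v1 = F, v2 = T, v3 = T, v4 = T, v5 = F, v6 = T, v7 = F, v8 = F, v9 = F

Set v1 = False and propagate.
  then v3 is forced to True.
  then v8 is forced to False.
  then v9 is forced to False.
  then v2 is forced to True.
  then v6 is forced to True.
  then v7 is forced to False.
  then v4 is forced to True.
v5 is now unconstrained; take v5 = False.
Every clause has at least one true literal under this assignment.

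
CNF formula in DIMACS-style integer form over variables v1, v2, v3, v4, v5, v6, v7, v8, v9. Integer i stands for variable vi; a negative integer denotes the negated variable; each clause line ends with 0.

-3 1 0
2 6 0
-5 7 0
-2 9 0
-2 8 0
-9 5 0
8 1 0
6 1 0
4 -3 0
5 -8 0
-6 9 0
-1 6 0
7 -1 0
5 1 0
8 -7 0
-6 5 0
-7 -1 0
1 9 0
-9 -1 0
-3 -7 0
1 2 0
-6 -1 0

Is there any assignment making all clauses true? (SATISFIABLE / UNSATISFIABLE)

SATISFIABLE

v3 occurs only negated in the remaining clauses — set v3 = False.
v4 occurs only positively in the remaining clauses — set v4 = True.
Set v1 = False and propagate.
  then v8 is forced to True.
  then v6 is forced to True.
  then v5 is forced to True.
  then v7 is forced to True.
  then v9 is forced to True.
  then v2 is forced to True.
So v1 = F, v2 = T, v3 = F, v4 = T, v5 = T, v6 = T, v7 = T, v8 = T, v9 = T is a satisfying assignment.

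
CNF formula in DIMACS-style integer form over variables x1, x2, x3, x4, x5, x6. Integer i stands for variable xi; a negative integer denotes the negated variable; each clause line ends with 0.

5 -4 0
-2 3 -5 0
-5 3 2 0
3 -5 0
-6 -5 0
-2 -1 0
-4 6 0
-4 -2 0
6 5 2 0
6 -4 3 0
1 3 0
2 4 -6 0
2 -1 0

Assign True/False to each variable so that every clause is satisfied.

x1=F, x2=T, x3=T, x4=F, x5=F, x6=T

Check each clause:
  1. (~x4 | x5) — ~x4 is true.
  2. (~x5 | x3 | ~x2) — x3 is true.
  3. (x2 | x3 | ~x5) — x3 is true.
  4. (x3 | ~x5) — x3 is true.
  5. (~x5 | ~x6) — ~x5 is true.
  6. (~x2 | ~x1) — ~x1 is true.
  7. (~x4 | x6) — ~x4 is true.
  8. (~x4 | ~x2) — ~x4 is true.
  9. (x2 | x5 | x6) — x2 is true.
  10. (~x4 | x3 | x6) — x3 is true.
  11. (x1 | x3) — x3 is true.
  12. (x4 | ~x6 | x2) — x2 is true.
  13. (x2 | ~x1) — x2 is true.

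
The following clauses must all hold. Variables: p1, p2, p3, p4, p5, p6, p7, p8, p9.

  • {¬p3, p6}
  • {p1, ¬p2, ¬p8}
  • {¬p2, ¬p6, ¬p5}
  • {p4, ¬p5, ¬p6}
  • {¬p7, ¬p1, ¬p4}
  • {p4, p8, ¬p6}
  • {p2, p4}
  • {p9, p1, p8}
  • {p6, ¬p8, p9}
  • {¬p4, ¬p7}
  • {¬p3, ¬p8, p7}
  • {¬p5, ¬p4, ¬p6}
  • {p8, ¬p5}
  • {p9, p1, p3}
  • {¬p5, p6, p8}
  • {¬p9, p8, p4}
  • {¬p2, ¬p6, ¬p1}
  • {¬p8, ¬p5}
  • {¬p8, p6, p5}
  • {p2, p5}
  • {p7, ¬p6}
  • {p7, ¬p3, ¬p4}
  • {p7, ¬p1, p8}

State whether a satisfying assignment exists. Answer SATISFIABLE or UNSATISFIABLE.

Branch on p1: take p1 = False.
For the remaining variables, p2 = True, p3 = False, p4 = True, p5 = False, p6 = False, p7 = False, p8 = False, p9 = True works.
So p1 = 0, p2 = 1, p3 = 0, p4 = 1, p5 = 0, p6 = 0, p7 = 0, p8 = 0, p9 = 1 is a satisfying assignment.

SATISFIABLE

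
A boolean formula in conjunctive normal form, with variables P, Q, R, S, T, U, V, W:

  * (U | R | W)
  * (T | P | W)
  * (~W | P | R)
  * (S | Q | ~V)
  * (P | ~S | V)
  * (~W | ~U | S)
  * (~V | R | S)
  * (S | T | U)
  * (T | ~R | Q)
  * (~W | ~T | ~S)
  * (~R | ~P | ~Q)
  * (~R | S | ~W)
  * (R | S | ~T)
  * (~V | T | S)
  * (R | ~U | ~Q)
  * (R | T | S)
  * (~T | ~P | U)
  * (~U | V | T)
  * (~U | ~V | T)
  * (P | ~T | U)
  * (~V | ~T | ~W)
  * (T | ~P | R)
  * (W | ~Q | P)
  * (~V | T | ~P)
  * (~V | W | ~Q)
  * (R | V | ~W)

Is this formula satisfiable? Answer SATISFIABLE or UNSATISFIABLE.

Set P = False and propagate.
For the remaining variables, Q = False, R = True, S = True, T = True, U = True, V = True, W = False works.
So P=False, Q=False, R=True, S=True, T=True, U=True, V=True, W=False is a satisfying assignment.

SATISFIABLE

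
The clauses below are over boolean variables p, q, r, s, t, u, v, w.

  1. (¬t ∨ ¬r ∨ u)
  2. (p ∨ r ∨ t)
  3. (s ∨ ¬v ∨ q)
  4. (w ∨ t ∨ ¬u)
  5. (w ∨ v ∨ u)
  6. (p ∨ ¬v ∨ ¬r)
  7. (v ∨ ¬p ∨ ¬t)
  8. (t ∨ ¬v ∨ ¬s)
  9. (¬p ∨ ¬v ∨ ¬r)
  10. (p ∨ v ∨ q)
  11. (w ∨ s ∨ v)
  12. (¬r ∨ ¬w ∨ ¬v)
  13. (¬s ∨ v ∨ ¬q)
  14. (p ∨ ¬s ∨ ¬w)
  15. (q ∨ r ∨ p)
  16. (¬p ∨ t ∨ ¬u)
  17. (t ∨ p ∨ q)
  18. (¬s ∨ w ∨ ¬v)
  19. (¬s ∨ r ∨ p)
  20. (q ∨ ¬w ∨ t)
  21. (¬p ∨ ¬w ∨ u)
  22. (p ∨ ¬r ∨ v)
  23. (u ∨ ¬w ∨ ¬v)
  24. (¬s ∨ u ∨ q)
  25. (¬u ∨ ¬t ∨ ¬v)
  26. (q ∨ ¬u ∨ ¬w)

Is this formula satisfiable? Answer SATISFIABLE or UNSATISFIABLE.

Branch on p: take p = False.
Set q = True and propagate.
Try r = False.
  then t is forced to True.
  then s is forced to False.
For the remaining variables, u = True, v = False, w = True works.
Every clause has at least one true literal under this assignment.
So p=F, q=T, r=F, s=F, t=T, u=T, v=F, w=T is a satisfying assignment.

SATISFIABLE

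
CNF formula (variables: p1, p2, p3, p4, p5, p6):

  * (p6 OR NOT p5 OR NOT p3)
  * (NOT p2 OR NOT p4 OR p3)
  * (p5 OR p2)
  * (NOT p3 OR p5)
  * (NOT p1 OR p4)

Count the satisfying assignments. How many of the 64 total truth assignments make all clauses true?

16

Case analysis on p3 and p5:
  p3=1, p5=1: p2 free; 3 ways for (p1,p4,p6) × 2^1 = 6.
  p3=1, p5=0: a clause becomes empty — 0.
  p3=0, p5=1: p6 free; 4 ways for (p1,p2,p4) × 2^1 = 8.
  p3=0, p5=0: remaining (p1,p2,p4,p6) ∈ {(0,1,0,0); (0,1,0,1)} — 2.
Total: 6 + 0 + 8 + 2 = 16.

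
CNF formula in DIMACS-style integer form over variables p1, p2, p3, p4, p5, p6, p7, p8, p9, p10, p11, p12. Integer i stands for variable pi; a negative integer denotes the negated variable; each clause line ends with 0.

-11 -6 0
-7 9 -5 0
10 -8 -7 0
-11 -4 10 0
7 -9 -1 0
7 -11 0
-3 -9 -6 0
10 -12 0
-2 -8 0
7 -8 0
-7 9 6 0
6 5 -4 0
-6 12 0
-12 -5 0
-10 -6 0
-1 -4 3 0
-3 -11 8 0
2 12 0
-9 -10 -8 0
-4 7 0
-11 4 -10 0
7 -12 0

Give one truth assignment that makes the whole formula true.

p11 occurs only negated in the remaining clauses — set p11 = False.
Set p1 = True and propagate.
Try p2 = True.
  then p8 is forced to False.
For the remaining variables, p3 = False, p4 = False, p5 = False, p6 = False, p7 = False, p9 = False, p10 = False, p12 = False works.

p1=True, p2=True, p3=False, p4=False, p5=False, p6=False, p7=False, p8=False, p9=False, p10=False, p11=False, p12=False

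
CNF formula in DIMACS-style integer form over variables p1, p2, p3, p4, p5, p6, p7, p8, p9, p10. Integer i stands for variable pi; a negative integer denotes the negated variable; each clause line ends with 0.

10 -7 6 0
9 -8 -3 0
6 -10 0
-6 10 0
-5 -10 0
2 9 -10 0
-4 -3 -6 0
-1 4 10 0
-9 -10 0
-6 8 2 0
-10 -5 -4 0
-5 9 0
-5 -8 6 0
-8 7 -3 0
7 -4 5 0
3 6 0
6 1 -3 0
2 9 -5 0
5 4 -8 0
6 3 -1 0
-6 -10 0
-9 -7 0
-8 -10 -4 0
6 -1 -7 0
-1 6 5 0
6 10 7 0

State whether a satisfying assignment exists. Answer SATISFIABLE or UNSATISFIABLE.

p6 = True:
  propagation gives p10=True; an empty clause results — contradiction.
p6 = False:
  propagation gives p10=False, p7=False; an empty clause results — contradiction.
Every branch closes, so no satisfying assignment exists.

UNSATISFIABLE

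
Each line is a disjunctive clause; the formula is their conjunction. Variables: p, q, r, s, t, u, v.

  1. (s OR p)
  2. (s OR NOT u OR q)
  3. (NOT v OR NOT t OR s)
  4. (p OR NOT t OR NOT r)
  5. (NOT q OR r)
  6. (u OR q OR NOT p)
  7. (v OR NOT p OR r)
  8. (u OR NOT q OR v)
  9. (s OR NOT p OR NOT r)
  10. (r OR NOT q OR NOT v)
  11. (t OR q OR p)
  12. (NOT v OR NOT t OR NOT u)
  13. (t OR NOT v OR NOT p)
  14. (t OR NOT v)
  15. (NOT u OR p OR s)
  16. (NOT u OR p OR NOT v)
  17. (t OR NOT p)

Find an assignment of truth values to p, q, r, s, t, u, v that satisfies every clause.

s occurs only positively in the remaining clauses — set s = True.
Set p = False and propagate.
The remaining clauses are satisfied by q = False, r = False, t = True, u = False, v = True.

p=False, q=False, r=False, s=True, t=True, u=False, v=True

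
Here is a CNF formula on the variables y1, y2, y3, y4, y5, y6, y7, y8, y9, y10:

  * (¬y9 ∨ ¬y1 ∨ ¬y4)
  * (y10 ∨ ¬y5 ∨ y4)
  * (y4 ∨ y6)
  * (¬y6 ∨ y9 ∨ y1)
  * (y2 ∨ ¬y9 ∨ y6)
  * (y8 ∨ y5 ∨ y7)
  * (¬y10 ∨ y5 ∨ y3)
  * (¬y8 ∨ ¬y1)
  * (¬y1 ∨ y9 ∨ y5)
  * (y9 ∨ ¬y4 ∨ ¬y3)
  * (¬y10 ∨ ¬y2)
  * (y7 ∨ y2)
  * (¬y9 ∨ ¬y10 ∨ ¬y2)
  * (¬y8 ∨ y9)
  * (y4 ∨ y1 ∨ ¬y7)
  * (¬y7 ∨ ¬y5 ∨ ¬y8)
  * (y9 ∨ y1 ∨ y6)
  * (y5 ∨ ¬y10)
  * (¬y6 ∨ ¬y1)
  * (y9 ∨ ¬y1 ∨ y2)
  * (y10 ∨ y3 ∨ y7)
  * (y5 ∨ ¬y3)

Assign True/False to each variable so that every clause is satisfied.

y1=0  y2=1  y3=1  y4=1  y5=1  y6=1  y7=0  y8=0  y9=1  y10=0

Branch on y1: take y1 = False.
Try y2 = True.
  then y10 is forced to False.
For the remaining variables, y3 = True, y4 = True, y5 = True, y6 = True, y7 = False, y8 = False, y9 = True works.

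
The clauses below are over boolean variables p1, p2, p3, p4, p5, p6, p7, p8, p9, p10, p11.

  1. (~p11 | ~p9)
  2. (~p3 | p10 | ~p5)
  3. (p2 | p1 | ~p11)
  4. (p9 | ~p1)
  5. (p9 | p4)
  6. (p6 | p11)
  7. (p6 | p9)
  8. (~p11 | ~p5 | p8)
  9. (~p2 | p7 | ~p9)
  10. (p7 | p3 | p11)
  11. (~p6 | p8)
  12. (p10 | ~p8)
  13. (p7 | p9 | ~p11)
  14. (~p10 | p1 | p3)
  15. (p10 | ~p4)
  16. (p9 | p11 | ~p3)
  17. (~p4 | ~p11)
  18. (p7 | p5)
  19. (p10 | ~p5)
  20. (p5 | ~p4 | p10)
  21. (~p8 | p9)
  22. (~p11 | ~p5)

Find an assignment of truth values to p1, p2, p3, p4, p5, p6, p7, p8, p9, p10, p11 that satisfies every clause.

Pure literal: p7 appears only positively; assign p7 = True.
Branch on p1: take p1 = True.
  then p9 is forced to True.
  then p11 is forced to False.
  then p6 is forced to True.
  then p8 is forced to True.
  then p10 is forced to True.
p2, p3, p4, p5 are now unconstrained; take p2 = True, p3 = False, p4 = True, p5 = True.
Check each clause:
  1. (~p11 | ~p9) — ~p11 is true.
  2. (p10 | ~p3 | ~p5) — p10 is true.
  3. (~p11 | p1 | p2) — p1 is true.
  4. (~p1 | p9) — p9 is true.
  5. (p4 | p9) — p9 is true.
  6. (p6 | p11) — p6 is true.
  7. (p6 | p9) — p9 is true.
  8. (~p5 | ~p11 | p8) — p8 is true.
  9. (p7 | ~p2 | ~p9) — p7 is true.
  10. (p3 | p11 | p7) — p7 is true.
  11. (p8 | ~p6) — p8 is true.
  12. (~p8 | p10) — p10 is true.
  13. (~p11 | p9 | p7) — p9 is true.
  14. (p1 | ~p10 | p3) — p1 is true.
  15. (p10 | ~p4) — p10 is true.
  16. (p11 | p9 | ~p3) — p9 is true.
  17. (~p11 | ~p4) — ~p11 is true.
  18. (p5 | p7) — p5 is true.
  19. (~p5 | p10) — p10 is true.
  20. (p10 | ~p4 | p5) — p10 is true.
  21. (p9 | ~p8) — p9 is true.
  22. (~p5 | ~p11) — ~p11 is true.

p1 = T, p2 = T, p3 = F, p4 = T, p5 = T, p6 = T, p7 = T, p8 = T, p9 = T, p10 = T, p11 = F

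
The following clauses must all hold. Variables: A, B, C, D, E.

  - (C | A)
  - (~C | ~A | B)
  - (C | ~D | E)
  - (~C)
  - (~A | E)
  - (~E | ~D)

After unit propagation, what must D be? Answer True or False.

Unit clause (~C) sets C = False.
From (A | C) and C = False: A = True.
(~A | E) with A = True leaves only E, so E = True.
(~E | ~D) with E = True leaves only ~D, so D = False.

False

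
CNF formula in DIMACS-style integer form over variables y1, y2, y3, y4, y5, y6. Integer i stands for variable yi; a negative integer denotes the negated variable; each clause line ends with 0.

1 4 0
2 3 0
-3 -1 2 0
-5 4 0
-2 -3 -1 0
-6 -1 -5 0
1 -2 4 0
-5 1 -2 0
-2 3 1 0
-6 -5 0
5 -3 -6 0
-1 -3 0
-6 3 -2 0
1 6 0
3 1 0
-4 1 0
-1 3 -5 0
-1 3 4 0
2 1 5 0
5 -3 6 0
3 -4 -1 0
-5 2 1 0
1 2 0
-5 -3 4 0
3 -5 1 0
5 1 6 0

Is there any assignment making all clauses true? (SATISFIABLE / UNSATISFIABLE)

UNSATISFIABLE

y1 = True:
  propagation gives y3=False, y2=True, y6=False, y5=False; an empty clause results — contradiction.
y1 = False:
  propagation gives y4=True; an empty clause results — contradiction.
Every branch closes, so no satisfying assignment exists.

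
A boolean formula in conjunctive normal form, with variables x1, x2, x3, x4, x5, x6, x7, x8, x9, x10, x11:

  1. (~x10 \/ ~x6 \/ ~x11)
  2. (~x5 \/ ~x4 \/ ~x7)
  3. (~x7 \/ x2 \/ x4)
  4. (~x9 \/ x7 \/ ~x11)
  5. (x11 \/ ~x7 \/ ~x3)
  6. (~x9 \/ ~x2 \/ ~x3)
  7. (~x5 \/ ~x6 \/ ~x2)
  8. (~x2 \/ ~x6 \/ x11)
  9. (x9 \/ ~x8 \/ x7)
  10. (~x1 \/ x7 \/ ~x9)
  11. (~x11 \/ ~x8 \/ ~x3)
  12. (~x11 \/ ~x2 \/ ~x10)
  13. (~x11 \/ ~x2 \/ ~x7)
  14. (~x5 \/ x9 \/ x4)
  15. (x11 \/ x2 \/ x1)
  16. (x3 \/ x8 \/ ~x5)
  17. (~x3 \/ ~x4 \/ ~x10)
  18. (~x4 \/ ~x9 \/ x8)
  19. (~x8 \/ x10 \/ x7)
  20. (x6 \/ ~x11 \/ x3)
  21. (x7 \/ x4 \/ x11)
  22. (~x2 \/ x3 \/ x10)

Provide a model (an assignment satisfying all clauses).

x1=True, x2=False, x3=False, x4=True, x5=False, x6=True, x7=True, x8=False, x9=False, x10=False, x11=False

Pure literal: x5 appears only negated; assign x5 = False.
Set x1 = True and propagate.
Set x2 = False and propagate.
Set x3 = False and propagate.
For the remaining variables, x4 = True, x6 = True, x7 = True, x8 = False, x9 = False, x10 = False, x11 = False works.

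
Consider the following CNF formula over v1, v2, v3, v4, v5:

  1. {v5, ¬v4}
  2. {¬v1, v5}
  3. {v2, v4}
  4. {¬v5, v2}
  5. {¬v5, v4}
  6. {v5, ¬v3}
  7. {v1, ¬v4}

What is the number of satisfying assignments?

The models are:
  v1=F v2=T v3=F v4=F v5=F
  v1=T v2=T v3=F v4=T v5=T
  v1=T v2=T v3=T v4=T v5=T
That's 3 in total.

3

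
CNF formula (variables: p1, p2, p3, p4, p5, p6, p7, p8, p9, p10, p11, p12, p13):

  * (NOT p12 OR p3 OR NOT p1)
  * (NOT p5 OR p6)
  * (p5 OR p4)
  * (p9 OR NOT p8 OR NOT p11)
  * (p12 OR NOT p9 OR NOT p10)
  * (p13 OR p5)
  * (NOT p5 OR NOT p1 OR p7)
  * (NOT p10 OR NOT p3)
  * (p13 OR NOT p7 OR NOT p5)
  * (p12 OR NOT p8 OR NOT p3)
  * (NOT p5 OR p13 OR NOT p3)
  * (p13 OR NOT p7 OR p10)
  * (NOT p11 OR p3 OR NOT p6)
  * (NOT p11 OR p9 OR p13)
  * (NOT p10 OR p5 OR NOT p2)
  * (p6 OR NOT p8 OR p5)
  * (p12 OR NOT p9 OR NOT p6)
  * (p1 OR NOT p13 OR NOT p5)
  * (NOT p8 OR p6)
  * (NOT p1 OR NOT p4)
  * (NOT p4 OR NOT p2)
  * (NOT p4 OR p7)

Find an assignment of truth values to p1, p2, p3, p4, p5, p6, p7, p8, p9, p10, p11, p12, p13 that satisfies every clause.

p8 occurs only negated in the remaining clauses — set p8 = False.
Pure literal: p11 appears only negated; assign p11 = False.
Try p1 = False.
Branch on p2: take p2 = True.
  then p4 is forced to False.
  then p5 is forced to True.
  then p6 is forced to True.
  then p13 is forced to False.
  then p7 is forced to False.
  then p3 is forced to False.
For the remaining variables, p9 = False, p10 = False, p12 = True works.

p1 = F  p2 = T  p3 = F  p4 = F  p5 = T  p6 = T  p7 = F  p8 = F  p9 = F  p10 = F  p11 = F  p12 = T  p13 = F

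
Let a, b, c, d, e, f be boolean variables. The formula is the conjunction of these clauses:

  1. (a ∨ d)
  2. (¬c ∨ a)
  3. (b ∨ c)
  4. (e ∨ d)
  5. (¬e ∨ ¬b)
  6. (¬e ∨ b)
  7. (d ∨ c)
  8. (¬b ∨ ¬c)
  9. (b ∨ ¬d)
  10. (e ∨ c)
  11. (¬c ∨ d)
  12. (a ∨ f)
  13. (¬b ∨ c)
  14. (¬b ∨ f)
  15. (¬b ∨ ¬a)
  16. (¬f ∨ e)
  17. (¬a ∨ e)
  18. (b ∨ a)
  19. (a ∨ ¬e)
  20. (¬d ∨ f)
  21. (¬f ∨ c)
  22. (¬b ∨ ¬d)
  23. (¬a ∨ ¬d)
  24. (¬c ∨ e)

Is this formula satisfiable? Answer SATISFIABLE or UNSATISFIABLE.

UNSATISFIABLE

b = True:
  propagation gives e=False, d=True; an empty clause results — contradiction.
b = False:
  propagation gives c=True, a=True, e=False; an empty clause results — contradiction.
Every branch closes, so no satisfying assignment exists.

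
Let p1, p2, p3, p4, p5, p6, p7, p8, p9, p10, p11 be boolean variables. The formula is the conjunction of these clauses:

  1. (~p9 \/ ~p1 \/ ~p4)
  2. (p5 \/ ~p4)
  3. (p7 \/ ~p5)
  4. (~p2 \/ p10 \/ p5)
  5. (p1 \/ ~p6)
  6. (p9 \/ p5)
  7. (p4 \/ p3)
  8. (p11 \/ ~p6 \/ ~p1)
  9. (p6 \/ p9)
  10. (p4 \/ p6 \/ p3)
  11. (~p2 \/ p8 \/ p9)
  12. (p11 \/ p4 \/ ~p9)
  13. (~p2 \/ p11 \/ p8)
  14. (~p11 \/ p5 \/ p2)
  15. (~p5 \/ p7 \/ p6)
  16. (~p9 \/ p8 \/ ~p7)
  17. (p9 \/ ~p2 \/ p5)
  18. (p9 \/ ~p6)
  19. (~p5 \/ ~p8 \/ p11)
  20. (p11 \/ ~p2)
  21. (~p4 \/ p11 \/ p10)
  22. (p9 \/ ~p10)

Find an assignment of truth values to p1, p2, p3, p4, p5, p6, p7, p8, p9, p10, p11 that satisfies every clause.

p1 = False, p2 = False, p3 = True, p4 = False, p5 = True, p6 = False, p7 = True, p8 = True, p9 = True, p10 = False, p11 = True

Check each clause:
  1. (~p9 \/ ~p4 \/ ~p1) — ~p4 is true.
  2. (~p4 \/ p5) — ~p4 is true.
  3. (~p5 \/ p7) — p7 is true.
  4. (p5 \/ p10 \/ ~p2) — p5 is true.
  5. (~p6 \/ p1) — ~p6 is true.
  6. (p9 \/ p5) — p9 is true.
  7. (p4 \/ p3) — p3 is true.
  8. (p11 \/ ~p1 \/ ~p6) — ~p6 is true.
  9. (p9 \/ p6) — p9 is true.
  10. (p3 \/ p6 \/ p4) — p3 is true.
  11. (~p2 \/ p9 \/ p8) — p8 is true.
  12. (~p9 \/ p4 \/ p11) — p11 is true.
  13. (p8 \/ ~p2 \/ p11) — p8 is true.
  14. (p5 \/ ~p11 \/ p2) — p5 is true.
  15. (~p5 \/ p6 \/ p7) — p7 is true.
  16. (p8 \/ ~p9 \/ ~p7) — p8 is true.
  17. (p9 \/ ~p2 \/ p5) — p9 is true.
  18. (p9 \/ ~p6) — p9 is true.
  19. (p11 \/ ~p8 \/ ~p5) — p11 is true.
  20. (p11 \/ ~p2) — p11 is true.
  21. (p10 \/ p11 \/ ~p4) — p11 is true.
  22. (p9 \/ ~p10) — p9 is true.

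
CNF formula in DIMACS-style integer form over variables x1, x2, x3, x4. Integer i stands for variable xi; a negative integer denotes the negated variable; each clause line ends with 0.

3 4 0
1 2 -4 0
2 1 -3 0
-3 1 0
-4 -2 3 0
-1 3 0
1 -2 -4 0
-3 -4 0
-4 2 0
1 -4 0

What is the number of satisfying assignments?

2

Satisfying assignments:
  x1=1 x2=0 x3=1 x4=0
  x1=1 x2=1 x3=1 x4=0
Count: 2.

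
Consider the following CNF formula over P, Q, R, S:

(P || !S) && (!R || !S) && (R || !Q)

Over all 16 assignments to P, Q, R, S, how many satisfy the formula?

The models are:
  P=0 Q=0 R=0 S=0
  P=0 Q=0 R=1 S=0
  P=0 Q=1 R=1 S=0
  P=1 Q=0 R=0 S=0
  P=1 Q=0 R=0 S=1
  P=1 Q=0 R=1 S=0
  P=1 Q=1 R=1 S=0
That's 7 in total.

7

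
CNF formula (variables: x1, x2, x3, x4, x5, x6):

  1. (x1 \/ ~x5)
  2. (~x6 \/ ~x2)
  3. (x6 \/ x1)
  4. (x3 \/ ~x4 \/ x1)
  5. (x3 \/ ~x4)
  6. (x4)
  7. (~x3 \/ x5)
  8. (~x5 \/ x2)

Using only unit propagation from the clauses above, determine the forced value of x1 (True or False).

True

Unit clause (x4) sets x4 = True.
(x3 \/ ~x4) with x4 = True leaves only x3, so x3 = True.
From (~x3 \/ x5) and x3 = True: x5 = True.
From (x1 \/ ~x5) and x5 = True: x1 = True.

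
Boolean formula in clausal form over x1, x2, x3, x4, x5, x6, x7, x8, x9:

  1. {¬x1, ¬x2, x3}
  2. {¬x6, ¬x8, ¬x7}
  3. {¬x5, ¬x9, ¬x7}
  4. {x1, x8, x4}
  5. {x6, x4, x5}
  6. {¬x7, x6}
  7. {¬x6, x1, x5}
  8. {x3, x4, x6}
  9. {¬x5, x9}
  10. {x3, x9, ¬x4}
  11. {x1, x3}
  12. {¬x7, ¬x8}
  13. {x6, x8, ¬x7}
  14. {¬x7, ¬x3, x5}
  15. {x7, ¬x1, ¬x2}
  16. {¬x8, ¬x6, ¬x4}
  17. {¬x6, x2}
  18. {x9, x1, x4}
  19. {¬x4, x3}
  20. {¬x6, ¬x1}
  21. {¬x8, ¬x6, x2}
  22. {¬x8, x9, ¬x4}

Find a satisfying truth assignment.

x1=False, x2=False, x3=True, x4=True, x5=True, x6=False, x7=False, x8=True, x9=True

Branch on x1: take x1 = False.
  then x3 is forced to True.
The remaining clauses are satisfied by x2 = False, x4 = True, x5 = True, x6 = False, x7 = False, x8 = True, x9 = True.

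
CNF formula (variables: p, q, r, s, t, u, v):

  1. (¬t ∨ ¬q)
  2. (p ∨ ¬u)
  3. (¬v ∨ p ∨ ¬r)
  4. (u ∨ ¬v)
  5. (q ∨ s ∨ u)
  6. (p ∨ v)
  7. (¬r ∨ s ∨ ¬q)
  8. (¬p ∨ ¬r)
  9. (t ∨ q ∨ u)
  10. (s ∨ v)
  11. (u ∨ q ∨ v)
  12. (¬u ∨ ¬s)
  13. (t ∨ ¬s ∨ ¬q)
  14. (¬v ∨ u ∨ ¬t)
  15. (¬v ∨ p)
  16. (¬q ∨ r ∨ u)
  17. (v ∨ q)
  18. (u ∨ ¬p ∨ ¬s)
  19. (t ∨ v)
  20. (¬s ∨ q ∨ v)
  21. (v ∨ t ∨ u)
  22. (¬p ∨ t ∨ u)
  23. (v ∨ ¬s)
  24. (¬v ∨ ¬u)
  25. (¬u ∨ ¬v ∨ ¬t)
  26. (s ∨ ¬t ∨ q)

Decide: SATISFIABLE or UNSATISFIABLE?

UNSATISFIABLE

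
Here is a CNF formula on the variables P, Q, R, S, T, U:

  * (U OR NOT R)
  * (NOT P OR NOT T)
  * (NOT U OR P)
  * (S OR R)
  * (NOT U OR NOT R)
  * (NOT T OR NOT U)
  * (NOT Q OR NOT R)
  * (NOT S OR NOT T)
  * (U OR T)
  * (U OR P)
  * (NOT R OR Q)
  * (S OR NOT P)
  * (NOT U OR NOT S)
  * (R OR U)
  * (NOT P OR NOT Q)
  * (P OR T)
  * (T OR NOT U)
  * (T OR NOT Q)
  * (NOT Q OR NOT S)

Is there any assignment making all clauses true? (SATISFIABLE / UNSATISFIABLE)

U = True:
  propagation gives P=True, T=False; an empty clause results — contradiction.
U = False:
  propagation gives R=False; an empty clause results — contradiction.
Every branch closes, so no satisfying assignment exists.

UNSATISFIABLE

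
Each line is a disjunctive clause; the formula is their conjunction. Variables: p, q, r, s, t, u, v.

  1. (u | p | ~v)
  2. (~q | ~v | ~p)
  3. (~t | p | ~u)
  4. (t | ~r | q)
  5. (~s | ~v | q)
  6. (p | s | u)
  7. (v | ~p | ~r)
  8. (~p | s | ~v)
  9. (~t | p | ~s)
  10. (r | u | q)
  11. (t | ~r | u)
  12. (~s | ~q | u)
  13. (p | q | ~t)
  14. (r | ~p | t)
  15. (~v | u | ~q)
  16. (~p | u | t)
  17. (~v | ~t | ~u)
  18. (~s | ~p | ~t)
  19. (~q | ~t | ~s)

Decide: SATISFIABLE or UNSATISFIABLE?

Try p = False.
Set q = False and propagate.
  then t is forced to False.
  then r is forced to False.
  then u is forced to True.
The remaining clauses are satisfied by s = False, v = False.
Every clause has at least one true literal under this assignment.
So p=False, q=False, r=False, s=False, t=False, u=True, v=False is a satisfying assignment.

SATISFIABLE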